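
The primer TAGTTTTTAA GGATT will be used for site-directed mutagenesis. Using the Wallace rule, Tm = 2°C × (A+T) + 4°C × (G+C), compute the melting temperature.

A=4, T=8, C=0, G=3
A+T = 12, G+C = 3
Tm = 2(12) + 4(3) = 24 + 12 = 36°C

36°C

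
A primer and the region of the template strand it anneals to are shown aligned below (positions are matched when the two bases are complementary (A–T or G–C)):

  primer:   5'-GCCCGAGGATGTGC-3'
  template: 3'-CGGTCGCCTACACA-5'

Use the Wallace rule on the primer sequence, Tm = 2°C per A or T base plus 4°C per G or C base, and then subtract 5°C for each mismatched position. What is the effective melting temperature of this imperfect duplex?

33°C

Primer base counts: A=2, T=2, G=6, C=4 → A+T=4, G+C=10
Perfect-match Tm = 2(4) + 4(10) = 8 + 40 = 48°C
Mismatches (positions where the bases are not complementary): 3 (at positions 4, 6, 14)
Effective Tm = 48 − 3×5 = 48 − 15 = 33°C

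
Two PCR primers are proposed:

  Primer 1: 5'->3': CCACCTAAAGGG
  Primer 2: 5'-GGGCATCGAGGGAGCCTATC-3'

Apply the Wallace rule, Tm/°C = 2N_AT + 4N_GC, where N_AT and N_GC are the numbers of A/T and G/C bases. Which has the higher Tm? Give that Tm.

Primer 2, 66°C

Primer 1: A+T=5, G+C=7 → Tm = 2(5)+4(7) = 38°C
Primer 2: A+T=7, G+C=13 → Tm = 2(7)+4(13) = 66°C
38°C vs 66°C → primer 2 is higher.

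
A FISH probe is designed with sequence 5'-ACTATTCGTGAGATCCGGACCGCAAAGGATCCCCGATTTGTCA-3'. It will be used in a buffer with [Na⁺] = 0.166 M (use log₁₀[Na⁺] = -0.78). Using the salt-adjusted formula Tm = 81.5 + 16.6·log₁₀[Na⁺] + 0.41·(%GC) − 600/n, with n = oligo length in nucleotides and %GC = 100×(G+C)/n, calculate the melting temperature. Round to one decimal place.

75.6°C

Length n = 43. C=12, G=10, A=11, T=10
G+C = 22, so %GC = 22/43 × 100 = 51.163%
Salt term: 16.6 × (-0.78) = -12.948
GC term: 0.41 × 51.163 = 20.977; length term: −600/43 = −13.953
Tm = 81.5 + (-12.948) + 20.977 − 13.953 = 75.576 → 75.6°C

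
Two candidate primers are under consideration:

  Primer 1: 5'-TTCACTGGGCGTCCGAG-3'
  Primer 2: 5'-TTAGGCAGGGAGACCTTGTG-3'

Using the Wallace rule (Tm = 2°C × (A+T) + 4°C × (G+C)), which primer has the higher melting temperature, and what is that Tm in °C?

Primer 2, 62°C

Primer 1: A+T=6, G+C=11 → Tm = 2(6)+4(11) = 56°C
Primer 2: A+T=9, G+C=11 → Tm = 2(9)+4(11) = 62°C
56°C vs 62°C → primer 2 is higher.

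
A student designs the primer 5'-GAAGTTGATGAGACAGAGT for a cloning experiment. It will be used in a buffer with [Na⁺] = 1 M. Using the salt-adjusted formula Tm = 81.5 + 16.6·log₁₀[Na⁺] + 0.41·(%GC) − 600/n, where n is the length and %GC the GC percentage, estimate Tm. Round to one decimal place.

Length n = 19. Base counts: G=7, T=4, C=1, A=7
G+C = 8, so %GC = 8/19 × 100 = 42.105%
Salt term: 16.6 × (0) = 0
GC term: 0.41 × 42.105 = 17.263; length term: −600/19 = −31.579
Tm = 81.5 + (0) + 17.263 − 31.579 = 67.184 → 67.2°C

67.2°C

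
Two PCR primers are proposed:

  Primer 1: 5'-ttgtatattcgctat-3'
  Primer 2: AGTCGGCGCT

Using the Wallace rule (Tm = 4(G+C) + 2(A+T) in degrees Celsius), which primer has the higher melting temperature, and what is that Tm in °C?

Primer 1, 38°C

Primer 1: A+T=11, G+C=4 → Tm = 2(11)+4(4) = 38°C
Primer 2: A+T=3, G+C=7 → Tm = 2(3)+4(7) = 34°C
38°C vs 34°C → primer 1 is higher.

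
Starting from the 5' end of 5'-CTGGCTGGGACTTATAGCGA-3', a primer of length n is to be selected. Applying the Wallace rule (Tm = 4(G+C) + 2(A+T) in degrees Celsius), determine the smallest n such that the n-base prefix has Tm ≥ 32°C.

n = 9

First 8 bases: CTGGCTGG → Tm = 28°C (< 32°C)
First 9 bases: CTGGCTGGG → Tm = 32°C (≥ 32°C)
Since every base adds ≥2°C, Tm only increases with n, so the threshold is first crossed at n = 9.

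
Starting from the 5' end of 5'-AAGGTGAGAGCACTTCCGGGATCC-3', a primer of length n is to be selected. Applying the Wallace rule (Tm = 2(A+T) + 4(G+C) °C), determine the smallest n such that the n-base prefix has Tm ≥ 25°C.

First 8 bases: AAGGTGAG → Tm = 24°C (< 25°C)
First 9 bases: AAGGTGAGA → Tm = 26°C (≥ 25°C)
Since every base adds ≥2°C, Tm only increases with n, so the threshold is first crossed at n = 9.

n = 9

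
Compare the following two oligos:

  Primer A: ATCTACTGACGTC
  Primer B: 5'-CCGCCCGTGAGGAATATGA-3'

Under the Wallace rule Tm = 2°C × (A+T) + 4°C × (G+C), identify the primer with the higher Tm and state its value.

Primer A: A+T=7, G+C=6 → Tm = 2(7)+4(6) = 38°C
Primer B: A+T=8, G+C=11 → Tm = 2(8)+4(11) = 60°C
38°C vs 60°C → primer B is higher.

Primer B, 60°C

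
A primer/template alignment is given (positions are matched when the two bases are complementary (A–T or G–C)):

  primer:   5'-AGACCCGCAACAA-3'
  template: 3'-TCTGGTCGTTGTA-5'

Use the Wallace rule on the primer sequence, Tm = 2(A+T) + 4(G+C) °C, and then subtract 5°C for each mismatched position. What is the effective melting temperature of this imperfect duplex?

Primer base counts: A=6, T=0, G=2, C=5 → A+T=6, G+C=7
Perfect-match Tm = 2(6) + 4(7) = 12 + 28 = 40°C
Mismatches (positions where the bases are not complementary): 2 (at positions 6, 13)
Effective Tm = 40 − 2×5 = 40 − 10 = 30°C

30°C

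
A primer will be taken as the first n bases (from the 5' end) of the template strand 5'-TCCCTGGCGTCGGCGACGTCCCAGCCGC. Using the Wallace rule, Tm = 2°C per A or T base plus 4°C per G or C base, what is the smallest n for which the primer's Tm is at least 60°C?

First 16 bases: TCCCTGGCGTCGGCGA → Tm = 56°C (< 60°C)
First 17 bases: TCCCTGGCGTCGGCGAC → Tm = 60°C (≥ 60°C)
Since every base adds ≥2°C, Tm only increases with n, so the threshold is first crossed at n = 17.

n = 17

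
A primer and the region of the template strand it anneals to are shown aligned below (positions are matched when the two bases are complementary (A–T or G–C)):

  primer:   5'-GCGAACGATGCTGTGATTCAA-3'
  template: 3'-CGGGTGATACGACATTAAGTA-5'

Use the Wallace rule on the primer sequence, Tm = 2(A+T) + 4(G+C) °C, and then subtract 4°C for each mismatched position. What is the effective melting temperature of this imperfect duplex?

Primer base counts: A=6, T=5, G=6, C=4 → A+T=11, G+C=10
Perfect-match Tm = 2(11) + 4(10) = 22 + 40 = 62°C
Mismatches (positions where the bases are not complementary): 5 (at positions 3, 4, 7, 15, 21)
Effective Tm = 62 − 5×4 = 62 − 20 = 42°C

42°C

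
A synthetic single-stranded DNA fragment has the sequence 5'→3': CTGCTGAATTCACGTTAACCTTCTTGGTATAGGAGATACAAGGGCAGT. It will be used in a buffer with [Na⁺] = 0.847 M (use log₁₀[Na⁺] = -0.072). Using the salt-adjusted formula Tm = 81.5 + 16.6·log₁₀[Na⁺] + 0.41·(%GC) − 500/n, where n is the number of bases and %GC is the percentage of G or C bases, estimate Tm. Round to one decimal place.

Length n = 48. Scanning the sequence gives T=14, G=12, C=9, A=13.
G+C = 21, so %GC = 21/48 × 100 = 43.75%
Salt term: 16.6 × (-0.072) = -1.195
GC term: 0.41 × 43.75 = 17.938; length term: −500/48 = −10.417
Tm = 81.5 + (-1.195) + 17.938 − 10.417 = 87.826 → 87.8°C

87.8°C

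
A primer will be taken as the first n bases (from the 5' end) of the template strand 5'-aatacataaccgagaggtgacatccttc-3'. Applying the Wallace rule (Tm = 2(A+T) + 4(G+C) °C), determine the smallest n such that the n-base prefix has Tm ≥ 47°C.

n = 17

First 16 bases: AATACATAACCGAGAG → Tm = 44°C (< 47°C)
First 17 bases: AATACATAACCGAGAGG → Tm = 48°C (≥ 47°C)
Since every base adds ≥2°C, Tm only increases with n, so the threshold is first crossed at n = 17.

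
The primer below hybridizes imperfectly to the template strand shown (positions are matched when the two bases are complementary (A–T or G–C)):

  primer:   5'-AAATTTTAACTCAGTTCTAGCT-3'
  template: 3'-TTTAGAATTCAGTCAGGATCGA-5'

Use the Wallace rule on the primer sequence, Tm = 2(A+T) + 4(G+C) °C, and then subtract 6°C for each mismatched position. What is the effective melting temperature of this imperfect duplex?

38°C

Primer base counts: A=7, T=9, G=2, C=4 → A+T=16, G+C=6
Perfect-match Tm = 2(16) + 4(6) = 32 + 24 = 56°C
Mismatches (positions where the bases are not complementary): 3 (at positions 5, 10, 16)
Effective Tm = 56 − 3×6 = 56 − 18 = 38°C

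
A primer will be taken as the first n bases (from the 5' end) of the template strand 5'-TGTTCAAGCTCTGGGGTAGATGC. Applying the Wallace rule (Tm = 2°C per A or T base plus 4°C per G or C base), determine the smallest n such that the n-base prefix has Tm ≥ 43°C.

First 14 bases: TGTTCAAGCTCTGG → Tm = 42°C (< 43°C)
First 15 bases: TGTTCAAGCTCTGGG → Tm = 46°C (≥ 43°C)
Each additional base adds 2°C (A/T) or 4°C (G/C), so Tm is non-decreasing in n; n = 15 is the first length to reach 43°C.

n = 15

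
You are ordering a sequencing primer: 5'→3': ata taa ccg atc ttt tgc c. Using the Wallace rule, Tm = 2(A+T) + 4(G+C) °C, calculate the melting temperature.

52°C

Scanning the sequence gives A=5, G=2, T=7, C=5.
So N_AT = 12 and N_GC = 7.
Tm = 2×12 + 4×7 = 52°C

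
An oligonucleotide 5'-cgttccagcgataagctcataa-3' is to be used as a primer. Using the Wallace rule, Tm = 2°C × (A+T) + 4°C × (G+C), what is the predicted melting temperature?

64°C

A=7, C=6, T=5, G=4
So N_AT = 12 and N_GC = 10.
Tm = 4·10 + 2·12 = 40 + 24 = 64°C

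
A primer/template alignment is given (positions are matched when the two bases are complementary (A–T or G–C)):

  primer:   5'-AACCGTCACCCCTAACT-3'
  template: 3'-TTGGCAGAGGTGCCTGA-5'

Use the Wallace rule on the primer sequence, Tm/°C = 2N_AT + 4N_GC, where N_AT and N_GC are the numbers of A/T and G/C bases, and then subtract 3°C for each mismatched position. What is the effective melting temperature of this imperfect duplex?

40°C

Primer base counts: A=5, T=3, G=1, C=8 → A+T=8, G+C=9
Perfect-match Tm = 2(8) + 4(9) = 16 + 36 = 52°C
Mismatches (positions where the bases are not complementary): 4 (at positions 8, 11, 13, 14)
Effective Tm = 52 − 4×3 = 52 − 12 = 40°C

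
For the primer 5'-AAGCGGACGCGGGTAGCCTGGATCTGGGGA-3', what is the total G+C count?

20

C=6, A=6, G=14, T=4
Total G or C: 14 + 6 = 20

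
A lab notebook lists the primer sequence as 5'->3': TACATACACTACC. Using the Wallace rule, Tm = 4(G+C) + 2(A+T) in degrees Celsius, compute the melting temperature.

Base counts: G=0, C=5, T=3, A=5
So N_AT = 8 and N_GC = 5.
Tm = 4·5 + 2·8 = 20 + 16 = 36°C

36°C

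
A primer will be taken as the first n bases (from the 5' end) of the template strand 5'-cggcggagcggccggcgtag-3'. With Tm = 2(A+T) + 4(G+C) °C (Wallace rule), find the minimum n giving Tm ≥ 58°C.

n = 15

First 14 bases: CGGCGGAGCGGCCG → Tm = 54°C (< 58°C)
First 15 bases: CGGCGGAGCGGCCGG → Tm = 58°C (≥ 58°C)
Each additional base adds 2°C (A/T) or 4°C (G/C), so Tm is non-decreasing in n; n = 15 is the first length to reach 58°C.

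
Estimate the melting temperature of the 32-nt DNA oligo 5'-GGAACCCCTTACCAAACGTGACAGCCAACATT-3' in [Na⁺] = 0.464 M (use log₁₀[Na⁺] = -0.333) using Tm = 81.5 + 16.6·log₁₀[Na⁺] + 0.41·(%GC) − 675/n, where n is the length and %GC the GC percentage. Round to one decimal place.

75.4°C

Length n = 32. Base counts: C=11, A=11, T=5, G=5
G+C = 16, so %GC = 16/32 × 100 = 50%
Salt term: 16.6 × (-0.333) = -5.528
GC term: 0.41 × 50 = 20.5; length term: −675/32 = −21.094
Tm = 81.5 + (-5.528) + 20.5 − 21.094 = 75.378 → 75.4°C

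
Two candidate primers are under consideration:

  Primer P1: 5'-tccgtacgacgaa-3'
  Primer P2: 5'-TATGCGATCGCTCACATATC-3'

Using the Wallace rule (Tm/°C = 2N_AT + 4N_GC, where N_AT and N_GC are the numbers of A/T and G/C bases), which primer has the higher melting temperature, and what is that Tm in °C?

Primer P1: A+T=6, G+C=7 → Tm = 2(6)+4(7) = 40°C
Primer P2: A+T=11, G+C=9 → Tm = 2(11)+4(9) = 58°C
40°C vs 58°C → primer P2 is higher.

Primer P2, 58°C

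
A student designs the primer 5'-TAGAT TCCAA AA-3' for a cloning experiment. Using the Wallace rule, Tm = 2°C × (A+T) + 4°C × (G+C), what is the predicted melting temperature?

Base counts: A=6, C=2, G=1, T=3
A+T = 9, G+C = 3
Tm = 2×9 + 4×3 = 30°C

30°C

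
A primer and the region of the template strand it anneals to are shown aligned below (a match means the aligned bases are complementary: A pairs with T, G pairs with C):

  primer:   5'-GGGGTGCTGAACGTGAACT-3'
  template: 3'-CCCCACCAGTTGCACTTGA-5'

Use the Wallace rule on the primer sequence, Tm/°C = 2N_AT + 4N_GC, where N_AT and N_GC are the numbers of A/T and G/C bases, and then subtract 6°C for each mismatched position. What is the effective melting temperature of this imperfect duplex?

48°C

Primer base counts: A=4, T=4, G=8, C=3 → A+T=8, G+C=11
Perfect-match Tm = 2(8) + 4(11) = 16 + 44 = 60°C
Mismatches (positions where the bases are not complementary): 2 (at positions 7, 9)
Effective Tm = 60 − 2×6 = 60 − 12 = 48°C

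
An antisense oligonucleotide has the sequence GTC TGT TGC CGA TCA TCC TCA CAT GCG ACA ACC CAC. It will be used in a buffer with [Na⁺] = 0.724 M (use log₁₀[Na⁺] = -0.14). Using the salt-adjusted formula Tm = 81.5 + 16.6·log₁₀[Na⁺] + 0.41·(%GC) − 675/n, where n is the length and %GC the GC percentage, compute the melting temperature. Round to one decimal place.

Length n = 36. T=8, G=6, C=14, A=8
G+C = 20, so %GC = 20/36 × 100 = 55.556%
Salt term: 16.6 × (-0.14) = -2.324
GC term: 0.41 × 55.556 = 22.778; length term: −675/36 = −18.75
Tm = 81.5 + (-2.324) + 22.778 − 18.75 = 83.204 → 83.2°C

83.2°C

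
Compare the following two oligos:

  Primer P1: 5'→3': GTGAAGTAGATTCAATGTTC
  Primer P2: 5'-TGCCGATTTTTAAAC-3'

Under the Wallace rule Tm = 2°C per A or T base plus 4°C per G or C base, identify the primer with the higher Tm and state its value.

Primer P1: A+T=13, G+C=7 → Tm = 2(13)+4(7) = 54°C
Primer P2: A+T=10, G+C=5 → Tm = 2(10)+4(5) = 40°C
54°C vs 40°C → primer P1 is higher.

Primer P1, 54°C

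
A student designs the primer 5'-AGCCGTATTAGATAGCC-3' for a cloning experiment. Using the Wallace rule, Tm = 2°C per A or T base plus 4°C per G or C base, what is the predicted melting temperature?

50°C

Scanning the sequence gives T=4, G=4, A=5, C=4.
AT pairs contribute 9, GC pairs contribute 8.
Tm = 2(9) + 4(8) = 18 + 32 = 50°C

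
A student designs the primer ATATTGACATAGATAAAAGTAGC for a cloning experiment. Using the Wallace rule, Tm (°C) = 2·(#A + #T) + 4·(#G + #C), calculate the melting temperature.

Base counts: A=11, T=6, G=4, C=2
So N_AT = 17 and N_GC = 6.
Tm = 2×17 + 4×6 = 58°C

58°C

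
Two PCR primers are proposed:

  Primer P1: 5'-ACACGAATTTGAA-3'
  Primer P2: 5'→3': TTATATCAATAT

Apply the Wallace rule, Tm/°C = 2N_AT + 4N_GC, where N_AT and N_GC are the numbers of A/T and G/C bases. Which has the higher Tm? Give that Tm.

Primer P1, 34°C

Primer P1: A+T=9, G+C=4 → Tm = 2(9)+4(4) = 34°C
Primer P2: A+T=11, G+C=1 → Tm = 2(11)+4(1) = 26°C
34°C vs 26°C → primer P1 is higher.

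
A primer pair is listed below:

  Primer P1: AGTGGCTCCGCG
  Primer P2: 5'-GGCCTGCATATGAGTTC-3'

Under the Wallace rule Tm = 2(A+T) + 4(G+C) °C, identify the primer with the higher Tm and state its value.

Primer P1: A+T=3, G+C=9 → Tm = 2(3)+4(9) = 42°C
Primer P2: A+T=8, G+C=9 → Tm = 2(8)+4(9) = 52°C
42°C vs 52°C → primer P2 is higher.

Primer P2, 52°C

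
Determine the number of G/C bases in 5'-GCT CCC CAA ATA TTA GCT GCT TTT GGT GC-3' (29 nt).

14

C=8, T=10, G=6, A=5
Total G or C: 6 + 8 = 14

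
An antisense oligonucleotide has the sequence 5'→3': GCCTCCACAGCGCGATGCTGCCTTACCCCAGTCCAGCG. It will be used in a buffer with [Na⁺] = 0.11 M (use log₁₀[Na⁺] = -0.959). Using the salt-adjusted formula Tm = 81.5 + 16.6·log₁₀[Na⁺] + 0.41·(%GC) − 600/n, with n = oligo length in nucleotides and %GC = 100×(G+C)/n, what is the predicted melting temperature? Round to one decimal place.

Length n = 38. Scanning the sequence gives C=17, G=9, T=6, A=6.
G+C = 26, so %GC = 26/38 × 100 = 68.421%
Salt term: 16.6 × (-0.959) = -15.919
GC term: 0.41 × 68.421 = 28.053; length term: −600/38 = −15.789
Tm = 81.5 + (-15.919) + 28.053 − 15.789 = 77.845 → 77.8°C

77.8°C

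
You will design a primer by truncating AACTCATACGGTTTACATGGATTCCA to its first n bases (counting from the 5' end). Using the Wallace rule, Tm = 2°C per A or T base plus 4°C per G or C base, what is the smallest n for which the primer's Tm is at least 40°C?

n = 15

First 14 bases: AACTCATACGGTTT → Tm = 38°C (< 40°C)
First 15 bases: AACTCATACGGTTTA → Tm = 40°C (≥ 40°C)
Since every base adds ≥2°C, Tm only increases with n, so the threshold is first crossed at n = 15.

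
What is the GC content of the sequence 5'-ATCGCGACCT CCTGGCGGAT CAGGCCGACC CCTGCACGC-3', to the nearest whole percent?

A=6, T=5, C=17, G=11
G+C = 11 + 17 = 28 out of 39 bases
%GC = 28/39 × 100 = 71.79% ≈ 72%

72%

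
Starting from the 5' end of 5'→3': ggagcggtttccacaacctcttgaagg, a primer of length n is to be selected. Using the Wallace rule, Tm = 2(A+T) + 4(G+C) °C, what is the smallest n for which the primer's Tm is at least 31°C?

First 9 bases: GGAGCGGTT → Tm = 30°C (< 31°C)
First 10 bases: GGAGCGGTTT → Tm = 32°C (≥ 31°C)
Since every base adds ≥2°C, Tm only increases with n, so the threshold is first crossed at n = 10.

n = 10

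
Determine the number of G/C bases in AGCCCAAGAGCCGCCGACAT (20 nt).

13

Base counts: C=8, G=5, A=6, T=1
Total G or C: 5 + 8 = 13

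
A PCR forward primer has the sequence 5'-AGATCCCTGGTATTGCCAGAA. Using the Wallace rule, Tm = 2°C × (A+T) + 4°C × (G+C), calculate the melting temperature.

Scanning the sequence gives T=5, C=5, G=5, A=6.
A+T = 11, G+C = 10
Tm = 4·10 + 2·11 = 40 + 22 = 62°C

62°C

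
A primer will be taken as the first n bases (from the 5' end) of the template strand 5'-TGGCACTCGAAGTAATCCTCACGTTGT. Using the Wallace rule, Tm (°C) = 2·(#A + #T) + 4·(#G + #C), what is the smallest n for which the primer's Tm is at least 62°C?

n = 21

First 20 bases: TGGCACTCGAAGTAATCCTC → Tm = 60°C (< 62°C)
First 21 bases: TGGCACTCGAAGTAATCCTCA → Tm = 62°C (≥ 62°C)
Since every base adds ≥2°C, Tm only increases with n, so the threshold is first crossed at n = 21.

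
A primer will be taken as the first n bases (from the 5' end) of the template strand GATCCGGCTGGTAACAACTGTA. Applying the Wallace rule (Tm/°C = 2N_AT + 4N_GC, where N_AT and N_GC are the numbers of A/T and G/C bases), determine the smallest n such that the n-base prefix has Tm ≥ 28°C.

n = 8

First 7 bases: GATCCGG → Tm = 24°C (< 28°C)
First 8 bases: GATCCGGC → Tm = 28°C (≥ 28°C)
Each additional base adds 2°C (A/T) or 4°C (G/C), so Tm is non-decreasing in n; n = 8 is the first length to reach 28°C.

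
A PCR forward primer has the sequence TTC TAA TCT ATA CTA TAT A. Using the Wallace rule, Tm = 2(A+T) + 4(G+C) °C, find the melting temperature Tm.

Scanning the sequence gives A=7, C=3, T=9, G=0.
AT pairs contribute 16, GC pairs contribute 3.
Tm = 2×16 + 4×3 = 44°C

44°C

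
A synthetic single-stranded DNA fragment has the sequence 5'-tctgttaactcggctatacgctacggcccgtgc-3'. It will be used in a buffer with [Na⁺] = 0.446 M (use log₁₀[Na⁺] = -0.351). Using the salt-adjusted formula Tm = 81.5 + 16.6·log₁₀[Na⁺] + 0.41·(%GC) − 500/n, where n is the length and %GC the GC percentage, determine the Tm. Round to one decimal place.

84.1°C

Length n = 33. Scanning the sequence gives A=5, C=11, G=8, T=9.
G+C = 19, so %GC = 19/33 × 100 = 57.576%
Salt term: 16.6 × (-0.351) = -5.827
GC term: 0.41 × 57.576 = 23.606; length term: −500/33 = −15.152
Tm = 81.5 + (-5.827) + 23.606 − 15.152 = 84.127 → 84.1°C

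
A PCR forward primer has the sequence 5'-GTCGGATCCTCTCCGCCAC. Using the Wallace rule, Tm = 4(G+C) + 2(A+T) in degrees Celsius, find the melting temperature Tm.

Scanning the sequence gives C=9, T=4, A=2, G=4.
So N_AT = 6 and N_GC = 13.
Tm = 2×6 + 4×13 = 64°C

64°C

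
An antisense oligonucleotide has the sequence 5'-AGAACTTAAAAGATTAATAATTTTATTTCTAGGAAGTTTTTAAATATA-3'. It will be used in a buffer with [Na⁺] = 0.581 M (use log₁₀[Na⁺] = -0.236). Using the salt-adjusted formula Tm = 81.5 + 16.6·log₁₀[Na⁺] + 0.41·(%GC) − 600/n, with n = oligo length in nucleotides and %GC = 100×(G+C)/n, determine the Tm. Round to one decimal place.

71.1°C

Length n = 48. Base counts: C=2, T=20, A=21, G=5
G+C = 7, so %GC = 7/48 × 100 = 14.583%
Salt term: 16.6 × (-0.236) = -3.918
GC term: 0.41 × 14.583 = 5.979; length term: −600/48 = −12.5
Tm = 81.5 + (-3.918) + 5.979 − 12.5 = 71.061 → 71.1°C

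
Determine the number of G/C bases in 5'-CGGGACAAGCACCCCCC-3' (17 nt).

Counting bases: A=4, C=9, G=4, T=0
Total G or C: 4 + 9 = 13

13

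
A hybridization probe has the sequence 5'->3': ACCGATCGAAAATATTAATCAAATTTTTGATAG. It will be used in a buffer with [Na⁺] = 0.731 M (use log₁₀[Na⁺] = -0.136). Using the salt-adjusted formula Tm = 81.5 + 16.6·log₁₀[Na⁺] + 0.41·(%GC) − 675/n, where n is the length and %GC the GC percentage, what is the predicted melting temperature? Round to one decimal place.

68.7°C

Length n = 33. C=4, T=11, G=4, A=14
G+C = 8, so %GC = 8/33 × 100 = 24.242%
Salt term: 16.6 × (-0.136) = -2.258
GC term: 0.41 × 24.242 = 9.939; length term: −675/33 = −20.455
Tm = 81.5 + (-2.258) + 9.939 − 20.455 = 68.726 → 68.7°C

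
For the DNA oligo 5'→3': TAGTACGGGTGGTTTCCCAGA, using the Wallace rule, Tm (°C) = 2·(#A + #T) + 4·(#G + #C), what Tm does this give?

64°C

Scanning the sequence gives A=4, C=4, T=6, G=7.
AT pairs contribute 10, GC pairs contribute 11.
Tm = 2(10) + 4(11) = 20 + 44 = 64°C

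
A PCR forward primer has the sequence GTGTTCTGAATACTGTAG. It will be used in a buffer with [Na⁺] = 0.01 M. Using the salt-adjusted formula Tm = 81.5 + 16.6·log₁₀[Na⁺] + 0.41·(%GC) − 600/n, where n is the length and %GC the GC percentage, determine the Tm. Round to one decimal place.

30.9°C

Length n = 18. Base counts: C=2, G=5, T=7, A=4
G+C = 7, so %GC = 7/18 × 100 = 38.889%
Salt term: 16.6 × (-2) = -33.2
GC term: 0.41 × 38.889 = 15.944; length term: −600/18 = −33.333
Tm = 81.5 + (-33.2) + 15.944 − 33.333 = 30.911 → 30.9°C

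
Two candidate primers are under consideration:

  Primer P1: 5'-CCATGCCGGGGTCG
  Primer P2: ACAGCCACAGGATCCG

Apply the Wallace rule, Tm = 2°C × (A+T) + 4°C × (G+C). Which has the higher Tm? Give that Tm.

Primer P1: A+T=3, G+C=11 → Tm = 2(3)+4(11) = 50°C
Primer P2: A+T=6, G+C=10 → Tm = 2(6)+4(10) = 52°C
50°C vs 52°C → primer P2 is higher.

Primer P2, 52°C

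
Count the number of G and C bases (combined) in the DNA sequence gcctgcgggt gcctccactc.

Base counts: T=4, G=6, C=9, A=1
Total G or C: 6 + 9 = 15

15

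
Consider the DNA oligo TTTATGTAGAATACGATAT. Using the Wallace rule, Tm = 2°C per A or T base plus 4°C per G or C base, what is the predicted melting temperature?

46°C

Scanning the sequence gives G=3, C=1, A=7, T=8.
AT pairs contribute 15, GC pairs contribute 4.
Tm = 4·4 + 2·15 = 16 + 30 = 46°C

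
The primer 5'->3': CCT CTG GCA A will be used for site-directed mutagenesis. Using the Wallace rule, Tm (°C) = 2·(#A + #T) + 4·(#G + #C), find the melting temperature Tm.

Base counts: C=4, A=2, T=2, G=2
So N_AT = 4 and N_GC = 6.
Tm = 4·6 + 2·4 = 24 + 8 = 32°C

32°C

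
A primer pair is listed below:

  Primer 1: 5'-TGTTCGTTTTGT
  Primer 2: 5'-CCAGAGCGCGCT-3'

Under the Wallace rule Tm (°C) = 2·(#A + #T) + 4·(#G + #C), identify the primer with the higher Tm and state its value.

Primer 1: A+T=8, G+C=4 → Tm = 2(8)+4(4) = 32°C
Primer 2: A+T=3, G+C=9 → Tm = 2(3)+4(9) = 42°C
32°C vs 42°C → primer 2 is higher.

Primer 2, 42°C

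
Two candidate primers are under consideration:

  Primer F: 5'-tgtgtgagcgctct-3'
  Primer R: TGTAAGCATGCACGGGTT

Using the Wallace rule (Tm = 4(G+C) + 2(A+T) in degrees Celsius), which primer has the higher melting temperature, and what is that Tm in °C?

Primer R, 54°C

Primer F: A+T=6, G+C=8 → Tm = 2(6)+4(8) = 44°C
Primer R: A+T=9, G+C=9 → Tm = 2(9)+4(9) = 54°C
44°C vs 54°C → primer R is higher.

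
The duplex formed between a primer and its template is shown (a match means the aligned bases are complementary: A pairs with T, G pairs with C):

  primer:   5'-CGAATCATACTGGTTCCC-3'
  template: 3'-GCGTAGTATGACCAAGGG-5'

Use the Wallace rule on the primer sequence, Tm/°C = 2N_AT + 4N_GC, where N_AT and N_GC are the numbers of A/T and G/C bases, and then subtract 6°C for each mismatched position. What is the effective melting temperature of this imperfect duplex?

48°C

Primer base counts: A=4, T=5, G=3, C=6 → A+T=9, G+C=9
Perfect-match Tm = 2(9) + 4(9) = 18 + 36 = 54°C
Mismatches (positions where the bases are not complementary): 1 (at position 3)
Effective Tm = 54 − 1×6 = 54 − 6 = 48°C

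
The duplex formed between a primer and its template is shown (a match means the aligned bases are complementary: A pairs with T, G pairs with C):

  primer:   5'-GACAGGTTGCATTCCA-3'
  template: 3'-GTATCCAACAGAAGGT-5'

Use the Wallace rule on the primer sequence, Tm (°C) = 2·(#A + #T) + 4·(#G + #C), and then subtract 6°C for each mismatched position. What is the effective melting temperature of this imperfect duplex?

24°C

Primer base counts: A=4, T=4, G=4, C=4 → A+T=8, G+C=8
Perfect-match Tm = 2(8) + 4(8) = 16 + 32 = 48°C
Mismatches (positions where the bases are not complementary): 4 (at positions 1, 3, 10, 11)
Effective Tm = 48 − 4×6 = 48 − 24 = 24°C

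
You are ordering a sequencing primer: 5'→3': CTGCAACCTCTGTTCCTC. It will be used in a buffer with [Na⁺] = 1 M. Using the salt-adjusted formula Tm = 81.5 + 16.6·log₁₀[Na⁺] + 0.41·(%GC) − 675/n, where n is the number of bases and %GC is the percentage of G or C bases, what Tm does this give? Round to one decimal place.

66.8°C

Length n = 18. Scanning the sequence gives A=2, T=6, C=8, G=2.
G+C = 10, so %GC = 10/18 × 100 = 55.556%
Salt term: 16.6 × (0) = 0
GC term: 0.41 × 55.556 = 22.778; length term: −675/18 = −37.5
Tm = 81.5 + (0) + 22.778 − 37.5 = 66.778 → 66.8°C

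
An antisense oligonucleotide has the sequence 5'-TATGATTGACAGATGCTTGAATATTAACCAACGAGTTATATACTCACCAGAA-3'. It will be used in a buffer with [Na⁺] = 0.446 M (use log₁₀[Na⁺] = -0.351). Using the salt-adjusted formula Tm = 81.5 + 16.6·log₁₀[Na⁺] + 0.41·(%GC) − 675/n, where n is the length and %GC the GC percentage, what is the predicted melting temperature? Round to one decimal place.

76.1°C

Length n = 52. Scanning the sequence gives C=9, G=8, A=20, T=15.
G+C = 17, so %GC = 17/52 × 100 = 32.692%
Salt term: 16.6 × (-0.351) = -5.827
GC term: 0.41 × 32.692 = 13.404; length term: −675/52 = −12.981
Tm = 81.5 + (-5.827) + 13.404 − 12.981 = 76.096 → 76.1°C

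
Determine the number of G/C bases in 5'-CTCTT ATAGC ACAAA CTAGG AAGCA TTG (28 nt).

11

Counting bases: G=5, A=10, C=6, T=7
G+C = 5 + 6 = 11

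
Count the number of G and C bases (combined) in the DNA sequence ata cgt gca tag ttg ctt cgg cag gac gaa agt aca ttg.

A=11, C=7, T=10, G=11
G+C = 11 + 7 = 18

18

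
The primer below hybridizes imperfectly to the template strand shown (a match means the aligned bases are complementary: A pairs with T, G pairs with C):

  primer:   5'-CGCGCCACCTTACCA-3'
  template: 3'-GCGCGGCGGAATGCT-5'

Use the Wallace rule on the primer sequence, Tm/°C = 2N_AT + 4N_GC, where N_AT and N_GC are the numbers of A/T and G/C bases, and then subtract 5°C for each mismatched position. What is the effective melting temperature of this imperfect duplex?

40°C

Primer base counts: A=3, T=2, G=2, C=8 → A+T=5, G+C=10
Perfect-match Tm = 2(5) + 4(10) = 10 + 40 = 50°C
Mismatches (positions where the bases are not complementary): 2 (at positions 7, 14)
Effective Tm = 50 − 2×5 = 50 − 10 = 40°C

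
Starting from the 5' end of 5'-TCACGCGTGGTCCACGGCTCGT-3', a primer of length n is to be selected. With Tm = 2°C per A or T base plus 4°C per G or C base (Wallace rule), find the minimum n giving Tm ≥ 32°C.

n = 10

First 9 bases: TCACGCGTG → Tm = 30°C (< 32°C)
First 10 bases: TCACGCGTGG → Tm = 34°C (≥ 32°C)
Each additional base adds 2°C (A/T) or 4°C (G/C), so Tm is non-decreasing in n; n = 10 is the first length to reach 32°C.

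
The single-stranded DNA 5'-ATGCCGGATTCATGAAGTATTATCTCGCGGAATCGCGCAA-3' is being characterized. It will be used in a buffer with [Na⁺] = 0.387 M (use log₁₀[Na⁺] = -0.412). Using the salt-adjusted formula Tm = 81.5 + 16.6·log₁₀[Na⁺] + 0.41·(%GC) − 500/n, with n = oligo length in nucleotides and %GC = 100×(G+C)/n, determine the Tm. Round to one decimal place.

Length n = 40. T=10, C=9, A=11, G=10
G+C = 19, so %GC = 19/40 × 100 = 47.5%
Salt term: 16.6 × (-0.412) = -6.839
GC term: 0.41 × 47.5 = 19.475; length term: −500/40 = −12.5
Tm = 81.5 + (-6.839) + 19.475 − 12.5 = 81.636 → 81.6°C

81.6°C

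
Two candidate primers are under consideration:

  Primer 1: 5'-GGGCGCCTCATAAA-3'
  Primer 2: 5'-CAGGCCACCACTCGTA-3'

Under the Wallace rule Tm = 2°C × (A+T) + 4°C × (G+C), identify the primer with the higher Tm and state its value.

Primer 2, 52°C

Primer 1: A+T=6, G+C=8 → Tm = 2(6)+4(8) = 44°C
Primer 2: A+T=6, G+C=10 → Tm = 2(6)+4(10) = 52°C
44°C vs 52°C → primer 2 is higher.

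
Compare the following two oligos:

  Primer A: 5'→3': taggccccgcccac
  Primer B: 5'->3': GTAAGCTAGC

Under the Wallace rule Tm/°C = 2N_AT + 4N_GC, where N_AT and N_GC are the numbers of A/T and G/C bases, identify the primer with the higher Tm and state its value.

Primer A, 50°C

Primer A: A+T=3, G+C=11 → Tm = 2(3)+4(11) = 50°C
Primer B: A+T=5, G+C=5 → Tm = 2(5)+4(5) = 30°C
50°C vs 30°C → primer A is higher.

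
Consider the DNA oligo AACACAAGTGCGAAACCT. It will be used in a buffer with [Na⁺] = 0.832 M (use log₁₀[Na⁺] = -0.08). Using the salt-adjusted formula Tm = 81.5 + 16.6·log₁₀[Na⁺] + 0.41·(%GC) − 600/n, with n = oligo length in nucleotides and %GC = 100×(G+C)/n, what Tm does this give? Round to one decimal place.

65.1°C

Length n = 18. G=3, T=2, A=8, C=5
G+C = 8, so %GC = 8/18 × 100 = 44.444%
Salt term: 16.6 × (-0.08) = -1.328
GC term: 0.41 × 44.444 = 18.222; length term: −600/18 = −33.333
Tm = 81.5 + (-1.328) + 18.222 − 33.333 = 65.061 → 65.1°C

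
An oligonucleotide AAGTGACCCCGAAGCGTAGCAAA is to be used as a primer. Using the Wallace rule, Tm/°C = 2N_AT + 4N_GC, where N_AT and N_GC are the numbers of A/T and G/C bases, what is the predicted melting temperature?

Counting bases: A=9, G=6, C=6, T=2
So N_AT = 11 and N_GC = 12.
Tm = 2×11 + 4×12 = 70°C

70°C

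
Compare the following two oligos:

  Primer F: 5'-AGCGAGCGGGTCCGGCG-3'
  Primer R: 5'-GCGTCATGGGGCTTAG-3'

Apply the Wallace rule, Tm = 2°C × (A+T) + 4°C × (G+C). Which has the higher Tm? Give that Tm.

Primer F, 62°C

Primer F: A+T=3, G+C=14 → Tm = 2(3)+4(14) = 62°C
Primer R: A+T=6, G+C=10 → Tm = 2(6)+4(10) = 52°C
62°C vs 52°C → primer F is higher.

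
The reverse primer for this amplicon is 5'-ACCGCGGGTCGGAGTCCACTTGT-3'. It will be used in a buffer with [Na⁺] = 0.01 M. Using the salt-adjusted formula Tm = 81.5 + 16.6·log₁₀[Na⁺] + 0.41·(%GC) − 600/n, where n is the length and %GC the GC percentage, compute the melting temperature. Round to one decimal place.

Length n = 23. C=7, A=3, G=8, T=5
G+C = 15, so %GC = 15/23 × 100 = 65.217%
Salt term: 16.6 × (-2) = -33.2
GC term: 0.41 × 65.217 = 26.739; length term: −600/23 = −26.087
Tm = 81.5 + (-33.2) + 26.739 − 26.087 = 48.952 → 49.0°C

49.0°C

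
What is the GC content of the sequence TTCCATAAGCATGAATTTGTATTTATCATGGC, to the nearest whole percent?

Scanning the sequence gives C=5, G=5, T=13, A=9.
G+C = 5 + 5 = 10 out of 32 bases
%GC = 10/32 × 100 = 31.25% ≈ 31%

31%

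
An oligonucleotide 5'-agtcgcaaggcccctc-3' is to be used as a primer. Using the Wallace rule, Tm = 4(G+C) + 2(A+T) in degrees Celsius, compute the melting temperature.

54°C

Base counts: A=3, C=7, T=2, G=4
AT pairs contribute 5, GC pairs contribute 11.
Tm = 4·11 + 2·5 = 44 + 10 = 54°C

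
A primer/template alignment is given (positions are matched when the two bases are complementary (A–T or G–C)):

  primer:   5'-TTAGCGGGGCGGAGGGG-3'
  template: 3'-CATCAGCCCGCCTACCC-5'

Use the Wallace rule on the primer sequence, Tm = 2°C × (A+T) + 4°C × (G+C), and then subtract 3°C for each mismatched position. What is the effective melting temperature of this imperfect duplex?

48°C

Primer base counts: A=2, T=2, G=11, C=2 → A+T=4, G+C=13
Perfect-match Tm = 2(4) + 4(13) = 8 + 52 = 60°C
Mismatches (positions where the bases are not complementary): 4 (at positions 1, 5, 6, 14)
Effective Tm = 60 − 4×3 = 60 − 12 = 48°C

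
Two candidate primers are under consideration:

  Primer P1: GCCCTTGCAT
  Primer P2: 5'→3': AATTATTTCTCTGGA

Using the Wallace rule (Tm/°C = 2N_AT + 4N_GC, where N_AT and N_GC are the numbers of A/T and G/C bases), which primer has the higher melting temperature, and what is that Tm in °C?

Primer P1: A+T=4, G+C=6 → Tm = 2(4)+4(6) = 32°C
Primer P2: A+T=11, G+C=4 → Tm = 2(11)+4(4) = 38°C
32°C vs 38°C → primer P2 is higher.

Primer P2, 38°C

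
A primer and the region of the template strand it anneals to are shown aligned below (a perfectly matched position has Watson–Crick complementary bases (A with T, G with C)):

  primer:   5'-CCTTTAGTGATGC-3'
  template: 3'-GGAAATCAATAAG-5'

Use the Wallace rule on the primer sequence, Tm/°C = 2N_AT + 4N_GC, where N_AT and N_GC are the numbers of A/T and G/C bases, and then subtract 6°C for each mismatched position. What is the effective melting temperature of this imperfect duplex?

Primer base counts: A=2, T=5, G=3, C=3 → A+T=7, G+C=6
Perfect-match Tm = 2(7) + 4(6) = 14 + 24 = 38°C
Mismatches (positions where the bases are not complementary): 2 (at positions 9, 12)
Effective Tm = 38 − 2×6 = 38 − 12 = 26°C

26°C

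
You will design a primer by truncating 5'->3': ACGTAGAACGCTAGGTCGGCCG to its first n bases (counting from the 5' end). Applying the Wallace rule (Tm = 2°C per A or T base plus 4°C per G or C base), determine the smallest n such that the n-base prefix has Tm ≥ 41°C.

First 13 bases: ACGTAGAACGCTA → Tm = 38°C (< 41°C)
First 14 bases: ACGTAGAACGCTAG → Tm = 42°C (≥ 41°C)
Since every base adds ≥2°C, Tm only increases with n, so the threshold is first crossed at n = 14.

n = 14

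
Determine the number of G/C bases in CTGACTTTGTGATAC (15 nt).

T=6, A=3, G=3, C=3
Total G or C: 3 + 3 = 6

6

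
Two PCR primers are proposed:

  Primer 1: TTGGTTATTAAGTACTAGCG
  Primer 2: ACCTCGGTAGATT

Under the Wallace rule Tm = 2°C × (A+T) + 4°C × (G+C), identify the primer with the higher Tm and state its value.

Primer 1, 54°C

Primer 1: A+T=13, G+C=7 → Tm = 2(13)+4(7) = 54°C
Primer 2: A+T=7, G+C=6 → Tm = 2(7)+4(6) = 38°C
54°C vs 38°C → primer 1 is higher.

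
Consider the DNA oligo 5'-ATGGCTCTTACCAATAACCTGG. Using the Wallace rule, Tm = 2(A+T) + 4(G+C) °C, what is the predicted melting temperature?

64°C

Scanning the sequence gives C=6, T=6, G=4, A=6.
So N_AT = 12 and N_GC = 10.
Tm = 4·10 + 2·12 = 40 + 24 = 64°C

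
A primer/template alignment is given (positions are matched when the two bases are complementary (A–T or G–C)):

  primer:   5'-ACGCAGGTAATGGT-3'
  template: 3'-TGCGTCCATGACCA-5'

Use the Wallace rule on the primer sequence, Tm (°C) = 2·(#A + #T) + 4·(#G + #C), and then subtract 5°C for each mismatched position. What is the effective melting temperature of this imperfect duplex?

37°C

Primer base counts: A=4, T=3, G=5, C=2 → A+T=7, G+C=7
Perfect-match Tm = 2(7) + 4(7) = 14 + 28 = 42°C
Mismatches (positions where the bases are not complementary): 1 (at position 10)
Effective Tm = 42 − 1×5 = 42 − 5 = 37°C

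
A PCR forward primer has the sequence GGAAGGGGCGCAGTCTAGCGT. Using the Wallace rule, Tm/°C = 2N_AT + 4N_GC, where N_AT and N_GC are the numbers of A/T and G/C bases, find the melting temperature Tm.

Base counts: T=3, A=4, G=10, C=4
AT pairs contribute 7, GC pairs contribute 14.
Tm = 2×7 + 4×14 = 70°C

70°C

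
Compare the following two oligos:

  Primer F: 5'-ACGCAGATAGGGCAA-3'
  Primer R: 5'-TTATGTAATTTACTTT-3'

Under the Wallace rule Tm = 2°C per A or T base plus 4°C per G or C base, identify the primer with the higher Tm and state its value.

Primer F: A+T=7, G+C=8 → Tm = 2(7)+4(8) = 46°C
Primer R: A+T=14, G+C=2 → Tm = 2(14)+4(2) = 36°C
46°C vs 36°C → primer F is higher.

Primer F, 46°C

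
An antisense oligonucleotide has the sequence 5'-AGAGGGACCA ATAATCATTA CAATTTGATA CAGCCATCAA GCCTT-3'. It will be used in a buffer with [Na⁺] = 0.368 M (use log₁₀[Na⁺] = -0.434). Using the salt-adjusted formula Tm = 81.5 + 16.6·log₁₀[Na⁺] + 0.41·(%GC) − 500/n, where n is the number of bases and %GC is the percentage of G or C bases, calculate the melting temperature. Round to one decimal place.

Length n = 45. Counting bases: A=17, G=7, T=11, C=10
G+C = 17, so %GC = 17/45 × 100 = 37.778%
Salt term: 16.6 × (-0.434) = -7.204
GC term: 0.41 × 37.778 = 15.489; length term: −500/45 = −11.111
Tm = 81.5 + (-7.204) + 15.489 − 11.111 = 78.674 → 78.7°C

78.7°C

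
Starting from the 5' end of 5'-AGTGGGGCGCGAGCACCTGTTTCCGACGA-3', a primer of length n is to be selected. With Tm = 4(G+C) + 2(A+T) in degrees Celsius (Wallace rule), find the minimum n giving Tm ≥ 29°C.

First 8 bases: AGTGGGGC → Tm = 28°C (< 29°C)
First 9 bases: AGTGGGGCG → Tm = 32°C (≥ 29°C)
Since every base adds ≥2°C, Tm only increases with n, so the threshold is first crossed at n = 9.

n = 9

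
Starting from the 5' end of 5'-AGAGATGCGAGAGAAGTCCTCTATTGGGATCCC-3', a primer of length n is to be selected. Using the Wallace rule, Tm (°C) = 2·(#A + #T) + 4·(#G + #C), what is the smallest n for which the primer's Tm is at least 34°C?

First 10 bases: AGAGATGCGA → Tm = 30°C (< 34°C)
First 11 bases: AGAGATGCGAG → Tm = 34°C (≥ 34°C)
Each additional base adds 2°C (A/T) or 4°C (G/C), so Tm is non-decreasing in n; n = 11 is the first length to reach 34°C.

n = 11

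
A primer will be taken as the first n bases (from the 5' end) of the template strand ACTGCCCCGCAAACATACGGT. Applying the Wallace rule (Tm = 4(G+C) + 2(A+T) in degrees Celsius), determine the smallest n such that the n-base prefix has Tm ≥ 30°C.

n = 9

First 8 bases: ACTGCCCC → Tm = 28°C (< 30°C)
First 9 bases: ACTGCCCCG → Tm = 32°C (≥ 30°C)
Each additional base adds 2°C (A/T) or 4°C (G/C), so Tm is non-decreasing in n; n = 9 is the first length to reach 30°C.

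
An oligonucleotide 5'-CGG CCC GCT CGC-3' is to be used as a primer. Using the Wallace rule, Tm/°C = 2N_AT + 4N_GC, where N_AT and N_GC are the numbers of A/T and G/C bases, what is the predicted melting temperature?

G=4, A=0, C=7, T=1
AT pairs contribute 1, GC pairs contribute 11.
Tm = 4·11 + 2·1 = 44 + 2 = 46°C

46°C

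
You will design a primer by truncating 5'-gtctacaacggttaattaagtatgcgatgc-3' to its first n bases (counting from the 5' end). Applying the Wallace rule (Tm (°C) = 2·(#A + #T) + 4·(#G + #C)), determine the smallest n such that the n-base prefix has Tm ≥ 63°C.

First 23 bases: GTCTACAACGGTTAATTAAGTAT → Tm = 60°C (< 63°C)
First 24 bases: GTCTACAACGGTTAATTAAGTATG → Tm = 64°C (≥ 63°C)
Since every base adds ≥2°C, Tm only increases with n, so the threshold is first crossed at n = 24.

n = 24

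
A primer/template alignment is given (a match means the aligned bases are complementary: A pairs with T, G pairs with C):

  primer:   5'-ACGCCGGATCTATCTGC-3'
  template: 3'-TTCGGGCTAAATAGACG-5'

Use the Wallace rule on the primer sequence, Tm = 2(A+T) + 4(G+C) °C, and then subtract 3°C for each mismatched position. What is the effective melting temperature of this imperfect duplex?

45°C

Primer base counts: A=3, T=4, G=4, C=6 → A+T=7, G+C=10
Perfect-match Tm = 2(7) + 4(10) = 14 + 40 = 54°C
Mismatches (positions where the bases are not complementary): 3 (at positions 2, 6, 10)
Effective Tm = 54 − 3×3 = 54 − 9 = 45°C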